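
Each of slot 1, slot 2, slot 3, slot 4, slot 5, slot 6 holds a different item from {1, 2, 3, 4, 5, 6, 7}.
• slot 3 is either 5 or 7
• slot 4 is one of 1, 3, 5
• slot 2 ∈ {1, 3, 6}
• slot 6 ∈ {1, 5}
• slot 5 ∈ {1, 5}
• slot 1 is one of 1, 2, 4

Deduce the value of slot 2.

slot 5 and slot 6 between them cover only {1, 5} — a naked pair. Remove those values from slot 1, slot 2, slot 3, slot 4.
slot 3 must be 7 (only option left).
That leaves slot 4 = 3. Remove 3 from slot 2.
So slot 2 = 6.

6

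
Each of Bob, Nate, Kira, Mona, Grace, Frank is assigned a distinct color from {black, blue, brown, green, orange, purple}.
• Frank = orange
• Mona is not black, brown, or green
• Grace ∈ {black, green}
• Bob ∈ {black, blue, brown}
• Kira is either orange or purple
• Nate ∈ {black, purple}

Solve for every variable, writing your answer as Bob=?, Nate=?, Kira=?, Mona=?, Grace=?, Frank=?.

Frank's domain is down to {orange}, so Frank = orange. Eliminate orange elsewhere: Kira, Mona.
Kira must be purple (only option left). Eliminate purple elsewhere: Nate, Mona.
Mona's domain is down to {blue}, so Mona = blue. Eliminate blue elsewhere: Bob.
Nate has just one choice, so Nate = black. So Bob, Grace can't be black.
Grace's domain is down to {green}, so Grace = green.
Bob has just one choice, so Bob = brown.

Bob=brown, Nate=black, Kira=purple, Mona=blue, Grace=green, Frank=orange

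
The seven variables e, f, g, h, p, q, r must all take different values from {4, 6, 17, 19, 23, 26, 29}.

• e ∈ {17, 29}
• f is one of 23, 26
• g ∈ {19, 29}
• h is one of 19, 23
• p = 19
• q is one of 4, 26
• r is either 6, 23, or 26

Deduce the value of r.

p must be 19 (only option left). Remove 19 from g, h.
g must be 29 (only option left). Eliminate 29 elsewhere: e.
That leaves h = 23. So f, r can't be 23.
e must be 17 (only option left).
f must be 26 (only option left). Strike 26 from q, r.
So r = 6.

6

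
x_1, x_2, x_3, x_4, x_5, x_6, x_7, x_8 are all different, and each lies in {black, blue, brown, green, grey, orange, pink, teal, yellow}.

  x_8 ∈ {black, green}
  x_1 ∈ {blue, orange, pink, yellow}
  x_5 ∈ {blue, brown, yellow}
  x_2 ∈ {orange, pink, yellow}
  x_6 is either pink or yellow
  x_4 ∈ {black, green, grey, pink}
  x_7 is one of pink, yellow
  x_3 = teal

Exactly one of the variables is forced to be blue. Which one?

x_3's domain is down to {teal}, so x_3 = teal.
x_6 and x_7 between them cover only {pink, yellow} — a naked pair. Remove those values from x_1, x_2, x_4, x_5.
x_2 must be orange (only option left). Strike orange from x_1.
So blue goes to x_1.

x_1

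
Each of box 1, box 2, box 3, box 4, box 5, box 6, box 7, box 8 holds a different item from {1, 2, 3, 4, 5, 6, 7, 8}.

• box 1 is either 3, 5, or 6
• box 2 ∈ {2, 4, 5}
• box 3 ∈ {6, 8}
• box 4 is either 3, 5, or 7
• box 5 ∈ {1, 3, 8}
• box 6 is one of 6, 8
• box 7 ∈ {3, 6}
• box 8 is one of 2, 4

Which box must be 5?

box 1

The 8 variables together cover exactly {1, 2, 3, 4, 5, 6, 7, 8} — 8 values for 8 variables — and 1 appears only in box 5's list, so box 5 = 1.
The 7 still-open variables together cover exactly {2, 3, 4, 5, 6, 7, 8} — 7 values for 7 variables — and 7 appears only in box 4's list, so box 4 = 7.
box 3 and box 6 between them cover only {6, 8} — a naked pair. Remove those values from box 1, box 7.
box 7 has just one choice, so box 7 = 3. Remove 3 from box 1.
So 5 goes to box 1.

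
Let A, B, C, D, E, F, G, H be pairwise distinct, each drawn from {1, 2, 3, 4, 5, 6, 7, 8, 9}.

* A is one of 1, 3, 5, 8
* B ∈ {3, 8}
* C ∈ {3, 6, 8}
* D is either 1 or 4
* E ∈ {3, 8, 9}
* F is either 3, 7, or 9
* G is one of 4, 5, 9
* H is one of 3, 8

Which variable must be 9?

E

The 8 variables draw from only 8 values {1, 3, 4, 5, 6, 7, 8, 9}, so each is used; only C can be 6, hence C = 6.
Among the 7 still-open variables, 7 fits only F (and all 7 values in {1, 3, 4, 5, 7, 8, 9} must be used), so F = 7.
The 2 variables B and H are confined to {3, 8}, which locks those values in; drop them from A, E.
So 9 goes to E.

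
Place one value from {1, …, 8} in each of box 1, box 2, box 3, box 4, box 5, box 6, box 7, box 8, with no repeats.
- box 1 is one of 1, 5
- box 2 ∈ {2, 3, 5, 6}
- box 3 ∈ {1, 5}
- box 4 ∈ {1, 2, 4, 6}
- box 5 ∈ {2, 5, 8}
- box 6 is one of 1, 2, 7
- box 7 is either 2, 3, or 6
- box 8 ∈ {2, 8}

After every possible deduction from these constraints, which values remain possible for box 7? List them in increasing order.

The 8 variables draw from only 8 values {1, 2, 3, 4, 5, 6, 7, 8}, so each is used; only box 4 can be 4, hence box 4 = 4.
The 7 still-open variables together cover exactly {1, 2, 3, 5, 6, 7, 8} — 7 values for 7 variables — and 7 appears only in box 6's list, so box 6 = 7.
box 1 and box 3 share exactly the 2 values {1, 5}; by pigeonhole those values go to them, so strike 1, 5 from box 2, box 5.
box 5 and box 8 between them cover only {2, 8} — a naked pair. Remove those values from box 2, box 7.
No further eliminations apply; box 7 can still be any of 3, 6.

3, 6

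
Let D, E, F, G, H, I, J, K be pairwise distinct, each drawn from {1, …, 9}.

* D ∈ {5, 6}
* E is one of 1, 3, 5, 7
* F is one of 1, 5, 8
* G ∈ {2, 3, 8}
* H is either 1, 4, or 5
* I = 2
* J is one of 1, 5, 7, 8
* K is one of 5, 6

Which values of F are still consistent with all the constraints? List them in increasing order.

1, 8

I has just one choice, so I = 2. Eliminate 2 elsewhere: G.
The 7 still-open variables draw from only 7 values {1, 3, 4, 5, 6, 7, 8}, so each is used; only H can be 4, hence H = 4.
The 2 variables D and K are confined to {5, 6}, which locks those values in; drop them from E, F, J.
No further eliminations apply; F can still be any of 1, 8.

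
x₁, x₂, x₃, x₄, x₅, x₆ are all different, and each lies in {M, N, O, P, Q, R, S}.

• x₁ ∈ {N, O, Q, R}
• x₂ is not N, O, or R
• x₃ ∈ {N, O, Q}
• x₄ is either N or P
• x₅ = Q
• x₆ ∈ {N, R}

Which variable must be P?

x₄

x₅ must be Q (only option left). So x₁, x₂, x₃ can't be Q.
The 3 variables x₁, x₃, x₆ are confined to {N, O, R}, which locks those values in; drop them from x₄.
So P goes to x₄.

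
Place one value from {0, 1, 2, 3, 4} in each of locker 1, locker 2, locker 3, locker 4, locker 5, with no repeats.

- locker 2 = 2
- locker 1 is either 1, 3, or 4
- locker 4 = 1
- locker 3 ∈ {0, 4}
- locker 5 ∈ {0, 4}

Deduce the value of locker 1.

locker 2 must be 2 (only option left).
locker 4 has just one choice, so locker 4 = 1. Strike 1 from locker 1.
The 3 still-open variables together cover exactly {0, 3, 4} — 3 values for 3 variables — and 3 appears only in locker 1's list, so locker 1 = 3.

3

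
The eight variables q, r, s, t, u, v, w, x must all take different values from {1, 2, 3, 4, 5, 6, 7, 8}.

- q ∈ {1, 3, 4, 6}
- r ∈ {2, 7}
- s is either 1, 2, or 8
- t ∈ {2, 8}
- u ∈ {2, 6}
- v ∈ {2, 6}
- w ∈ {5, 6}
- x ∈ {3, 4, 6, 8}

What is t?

8

Among the 8 variables, 5 fits only w (and all 8 values in {1, 2, 3, 4, 5, 6, 7, 8} must be used), so w = 5.
The 7 still-open variables together cover exactly {1, 2, 3, 4, 6, 7, 8} — 7 values for 7 variables — and 7 appears only in r's list, so r = 7.
The 2 variables u and v are confined to {2, 6}, which locks those values in; drop them from q, s, t, x.
So t = 8.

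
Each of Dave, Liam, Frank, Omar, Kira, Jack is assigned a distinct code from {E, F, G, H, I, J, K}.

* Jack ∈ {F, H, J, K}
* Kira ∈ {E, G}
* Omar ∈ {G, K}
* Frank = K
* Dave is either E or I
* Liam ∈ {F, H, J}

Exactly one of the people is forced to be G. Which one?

Frank must be K (only option left). So Omar, Jack can't be K.
So G goes to Omar.

Omar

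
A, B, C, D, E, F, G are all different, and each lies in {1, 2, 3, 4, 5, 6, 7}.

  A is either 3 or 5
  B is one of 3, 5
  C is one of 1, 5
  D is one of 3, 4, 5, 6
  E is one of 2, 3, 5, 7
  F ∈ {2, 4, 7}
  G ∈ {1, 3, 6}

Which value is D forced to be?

A and B between them cover only {3, 5} — a naked pair. Remove those values from C, D, E, G.
C has just one choice, so C = 1. Strike 1 from G.
G has just one choice, so G = 6. So D can't be 6.
So D = 4.

4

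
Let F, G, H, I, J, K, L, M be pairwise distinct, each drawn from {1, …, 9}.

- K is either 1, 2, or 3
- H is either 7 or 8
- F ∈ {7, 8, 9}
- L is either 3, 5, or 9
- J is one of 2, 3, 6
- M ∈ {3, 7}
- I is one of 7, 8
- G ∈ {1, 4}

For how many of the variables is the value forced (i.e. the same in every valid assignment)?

The 2 variables H and I are confined to {7, 8}, which locks those values in; drop them from F, M.
F's domain is down to {9}, so F = 9. So L can't be 9.
M has just one choice, so M = 3. Strike 3 from J, K, L.
L's domain is down to {5}, so L = 5.
Determined: F=9, L=5, M=3. The other variables each still have more than one consistent value. That makes 3.

3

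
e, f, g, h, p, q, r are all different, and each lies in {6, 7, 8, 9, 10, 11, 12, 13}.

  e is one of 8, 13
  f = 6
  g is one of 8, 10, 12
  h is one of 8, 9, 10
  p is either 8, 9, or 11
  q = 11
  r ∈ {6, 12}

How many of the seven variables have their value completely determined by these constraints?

4

f must be 6 (only option left). Remove 6 from r.
q must be 11 (only option left). So p can't be 11.
r's domain is down to {12}, so r = 12. So g can't be 12.
The 4 still-open variables together cover exactly {8, 9, 10, 13} — 4 values for 4 variables — and 13 appears only in e's list, so e = 13.
Determined: e=13, f=6, q=11, r=12. The other variables each still have more than one consistent value. That makes 4.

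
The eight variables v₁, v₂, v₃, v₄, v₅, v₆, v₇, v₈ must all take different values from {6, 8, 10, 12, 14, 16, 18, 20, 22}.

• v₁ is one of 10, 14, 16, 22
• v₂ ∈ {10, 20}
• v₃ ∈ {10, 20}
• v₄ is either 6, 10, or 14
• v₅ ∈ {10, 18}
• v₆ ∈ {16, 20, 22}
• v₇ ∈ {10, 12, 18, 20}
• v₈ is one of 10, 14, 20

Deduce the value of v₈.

The 8 variables draw from only 8 values {6, 10, 12, 14, 16, 18, 20, 22}, so each is used; only v₄ can be 6, hence v₄ = 6.
The 7 still-open variables together cover exactly {10, 12, 14, 16, 18, 20, 22} — 7 values for 7 variables — and 12 appears only in v₇'s list, so v₇ = 12.
The 6 still-open variables together cover exactly {10, 14, 16, 18, 20, 22} — 6 values for 6 variables — and 18 appears only in v₅'s list, so v₅ = 18.
v₂ and v₃ between them cover only {10, 20} — a naked pair. Remove those values from v₁, v₆, v₈.
So v₈ = 14.

14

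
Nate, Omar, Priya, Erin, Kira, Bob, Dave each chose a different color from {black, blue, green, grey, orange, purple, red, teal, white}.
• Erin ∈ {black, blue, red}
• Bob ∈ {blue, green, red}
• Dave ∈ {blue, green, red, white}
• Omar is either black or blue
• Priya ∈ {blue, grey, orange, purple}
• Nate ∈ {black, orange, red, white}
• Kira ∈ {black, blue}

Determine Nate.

Omar and Kira share exactly the 2 values {black, blue}; by pigeonhole those values go to them, so strike black, blue from Nate, Priya, Erin, Bob, Dave.
Erin's domain is down to {red}, so Erin = red. Eliminate red elsewhere: Nate, Bob, Dave.
Bob's domain is down to {green}, so Bob = green. So Dave can't be green.
Dave's domain is down to {white}, so Dave = white. Strike white from Nate.
So Nate = orange.

orange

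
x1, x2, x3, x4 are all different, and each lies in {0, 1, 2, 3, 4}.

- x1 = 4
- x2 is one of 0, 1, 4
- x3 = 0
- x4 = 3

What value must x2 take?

1

x1 must be 4 (only option left). Eliminate 4 elsewhere: x2.
x3 must be 0 (only option left). Eliminate 0 elsewhere: x2.
So x2 = 1.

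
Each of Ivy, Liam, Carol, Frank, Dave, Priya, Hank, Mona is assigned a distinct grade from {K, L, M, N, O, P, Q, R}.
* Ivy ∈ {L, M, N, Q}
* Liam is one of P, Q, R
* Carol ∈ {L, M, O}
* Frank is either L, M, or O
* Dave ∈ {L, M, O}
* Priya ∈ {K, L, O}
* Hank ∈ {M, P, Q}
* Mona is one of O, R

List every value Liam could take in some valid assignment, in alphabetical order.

The 8 variables together cover exactly {K, L, M, N, O, P, Q, R} — 8 values for 8 variables — and K appears only in Priya's list, so Priya = K.
The 7 still-open variables draw from only 7 values {L, M, N, O, P, Q, R}, so each is used; only Ivy can be N, hence Ivy = N.
Carol, Frank, Dave share exactly the 3 values {L, M, O}; by pigeonhole those values go to them, so strike L, M, O from Hank, Mona.
That leaves Mona = R. Remove R from Liam.
No further eliminations apply; Liam can still be any of P, Q.

P, Q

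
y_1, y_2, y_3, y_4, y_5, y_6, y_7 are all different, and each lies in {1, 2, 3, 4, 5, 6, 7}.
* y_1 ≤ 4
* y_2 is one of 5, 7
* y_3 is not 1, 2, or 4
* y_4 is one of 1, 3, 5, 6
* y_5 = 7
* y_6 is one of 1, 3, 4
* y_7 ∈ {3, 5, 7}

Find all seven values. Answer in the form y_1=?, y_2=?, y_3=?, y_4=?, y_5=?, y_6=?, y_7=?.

y_5 has just one choice, so y_5 = 7. Eliminate 7 elsewhere: y_2, y_3, y_7.
y_2 must be 5 (only option left). Strike 5 from y_3, y_4, y_7.
y_7 must be 3 (only option left). So y_1, y_3, y_4, y_6 can't be 3.
y_3's domain is down to {6}, so y_3 = 6. Strike 6 from y_4.
y_4's domain is down to {1}, so y_4 = 1. Eliminate 1 elsewhere: y_1, y_6.
That leaves y_6 = 4. Strike 4 from y_1.
y_1 has just one choice, so y_1 = 2.

y_1=2, y_2=5, y_3=6, y_4=1, y_5=7, y_6=4, y_7=3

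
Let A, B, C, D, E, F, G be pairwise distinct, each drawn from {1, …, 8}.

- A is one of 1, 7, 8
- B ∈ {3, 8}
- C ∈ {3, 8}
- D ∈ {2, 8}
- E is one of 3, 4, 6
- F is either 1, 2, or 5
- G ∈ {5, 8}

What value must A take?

7

The 2 variables B and C are confined to {3, 8}, which locks those values in; drop them from A, D, E, G.
D must be 2 (only option left). Strike 2 from F.
G's domain is down to {5}, so G = 5. Remove 5 from F.
F has just one choice, so F = 1. Strike 1 from A.
So A = 7.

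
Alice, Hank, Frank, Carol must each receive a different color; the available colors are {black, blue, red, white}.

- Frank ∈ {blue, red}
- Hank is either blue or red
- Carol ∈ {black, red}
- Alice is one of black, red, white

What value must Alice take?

white

The 4 variables draw from only 4 values {black, blue, red, white}, so each is used; only Alice can be white, hence Alice = white.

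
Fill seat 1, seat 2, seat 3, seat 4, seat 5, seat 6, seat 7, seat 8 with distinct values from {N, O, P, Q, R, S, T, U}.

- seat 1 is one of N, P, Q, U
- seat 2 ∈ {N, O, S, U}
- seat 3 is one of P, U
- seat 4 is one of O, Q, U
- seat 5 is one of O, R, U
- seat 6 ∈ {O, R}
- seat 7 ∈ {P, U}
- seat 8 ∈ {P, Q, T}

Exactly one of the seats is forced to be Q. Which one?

The 8 variables together cover exactly {N, O, P, Q, R, S, T, U} — 8 values for 8 variables — and S appears only in seat 2's list, so seat 2 = S.
Among the 7 still-open variables, N fits only seat 1 (and all 7 values in {N, O, P, Q, R, T, U} must be used), so seat 1 = N.
Among the 6 still-open variables, T fits only seat 8 (and all 6 values in {O, P, Q, R, T, U} must be used), so seat 8 = T.
The 5 still-open variables together cover exactly {O, P, Q, R, U} — 5 values for 5 variables — and Q appears only in seat 4's list, so seat 4 = Q.

seat 4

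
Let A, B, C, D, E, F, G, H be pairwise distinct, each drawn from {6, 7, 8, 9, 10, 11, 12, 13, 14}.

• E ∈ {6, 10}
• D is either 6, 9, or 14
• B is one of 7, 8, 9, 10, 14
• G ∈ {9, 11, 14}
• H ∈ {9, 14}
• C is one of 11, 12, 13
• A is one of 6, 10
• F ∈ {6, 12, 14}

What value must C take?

A and E share exactly the 2 values {6, 10}; by pigeonhole those values go to them, so strike 6, 10 from B, D, F.
The 2 variables D and H are confined to {9, 14}, which locks those values in; drop them from B, F, G.
F must be 12 (only option left). So C can't be 12.
G has just one choice, so G = 11. Remove 11 from C.
So C = 13.

13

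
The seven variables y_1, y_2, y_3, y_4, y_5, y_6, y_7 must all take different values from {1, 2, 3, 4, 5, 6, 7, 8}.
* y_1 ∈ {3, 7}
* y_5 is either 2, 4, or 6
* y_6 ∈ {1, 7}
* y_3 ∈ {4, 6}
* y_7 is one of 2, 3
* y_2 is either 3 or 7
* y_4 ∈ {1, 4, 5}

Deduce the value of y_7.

Among the 7 variables, 5 fits only y_4 (and all 7 values in {1, 2, 3, 4, 5, 6, 7} must be used), so y_4 = 5.
The 6 still-open variables together cover exactly {1, 2, 3, 4, 6, 7} — 6 values for 6 variables — and 1 appears only in y_6's list, so y_6 = 1.
The 2 variables y_1 and y_2 are confined to {3, 7}, which locks those values in; drop them from y_7.
So y_7 = 2.

2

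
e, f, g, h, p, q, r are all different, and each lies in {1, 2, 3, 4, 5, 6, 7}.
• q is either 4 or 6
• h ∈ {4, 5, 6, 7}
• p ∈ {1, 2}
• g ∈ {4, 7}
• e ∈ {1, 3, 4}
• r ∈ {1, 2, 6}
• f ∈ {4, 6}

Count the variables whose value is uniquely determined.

3

The 7 variables draw from only 7 values {1, 2, 3, 4, 5, 6, 7}, so each is used; only e can be 3, hence e = 3.
Among the 6 still-open variables, 5 fits only h (and all 6 values in {1, 2, 4, 5, 6, 7} must be used), so h = 5.
Among the 5 still-open variables, 7 fits only g (and all 5 values in {1, 2, 4, 6, 7} must be used), so g = 7.
f and q share exactly the 2 values {4, 6}; by pigeonhole those values go to them, so strike 4, 6 from r.
Determined: e=3, g=7, h=5. The other variables each still have more than one consistent value. That makes 3.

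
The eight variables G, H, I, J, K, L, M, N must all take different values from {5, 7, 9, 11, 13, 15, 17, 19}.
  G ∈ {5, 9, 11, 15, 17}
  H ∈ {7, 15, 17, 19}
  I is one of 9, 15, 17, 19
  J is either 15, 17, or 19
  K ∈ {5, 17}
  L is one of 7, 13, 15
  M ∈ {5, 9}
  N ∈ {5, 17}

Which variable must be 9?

M

The 8 variables together cover exactly {5, 7, 9, 11, 13, 15, 17, 19} — 8 values for 8 variables — and 11 appears only in G's list, so G = 11.
The 7 still-open variables draw from only 7 values {5, 7, 9, 13, 15, 17, 19}, so each is used; only L can be 13, hence L = 13.
Among the 6 still-open variables, 7 fits only H (and all 6 values in {5, 7, 9, 15, 17, 19} must be used), so H = 7.
K and N between them cover only {5, 17} — a naked pair. Remove those values from I, J, M.
So 9 goes to M.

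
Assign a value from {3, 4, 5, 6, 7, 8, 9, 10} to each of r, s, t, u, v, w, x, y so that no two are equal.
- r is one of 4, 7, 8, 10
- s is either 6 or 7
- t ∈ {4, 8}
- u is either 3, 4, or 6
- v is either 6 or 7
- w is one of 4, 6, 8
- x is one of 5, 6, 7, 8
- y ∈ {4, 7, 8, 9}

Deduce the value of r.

10

Among the 8 variables, 3 fits only u (and all 8 values in {3, 4, 5, 6, 7, 8, 9, 10} must be used), so u = 3.
Among the 7 still-open variables, 5 fits only x (and all 7 values in {4, 5, 6, 7, 8, 9, 10} must be used), so x = 5.
Among the 6 still-open variables, 9 fits only y (and all 6 values in {4, 6, 7, 8, 9, 10} must be used), so y = 9.
The 5 still-open variables draw from only 5 values {4, 6, 7, 8, 10}, so each is used; only r can be 10, hence r = 10.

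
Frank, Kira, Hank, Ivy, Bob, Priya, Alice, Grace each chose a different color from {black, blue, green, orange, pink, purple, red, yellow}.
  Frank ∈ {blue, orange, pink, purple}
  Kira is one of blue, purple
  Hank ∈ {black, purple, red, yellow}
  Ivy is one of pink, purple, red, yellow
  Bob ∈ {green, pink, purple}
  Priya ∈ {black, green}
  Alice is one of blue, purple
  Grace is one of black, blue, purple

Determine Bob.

pink

The 8 variables together cover exactly {black, blue, green, orange, pink, purple, red, yellow} — 8 values for 8 variables — and orange appears only in Frank's list, so Frank = orange.
Kira and Alice between them cover only {blue, purple} — a naked pair. Remove those values from Hank, Ivy, Bob, Grace.
Grace must be black (only option left). Eliminate black elsewhere: Hank, Priya.
That leaves Priya = green. Strike green from Bob.
So Bob = pink.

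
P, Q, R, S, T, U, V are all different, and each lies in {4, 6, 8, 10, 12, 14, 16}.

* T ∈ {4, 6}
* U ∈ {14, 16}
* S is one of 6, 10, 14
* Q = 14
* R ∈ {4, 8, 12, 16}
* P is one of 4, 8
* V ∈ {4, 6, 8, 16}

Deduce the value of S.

Q has just one choice, so Q = 14. So S, U can't be 14.
U must be 16 (only option left). Strike 16 from R, V.
The 5 still-open variables together cover exactly {4, 6, 8, 10, 12} — 5 values for 5 variables — and 10 appears only in S's list, so S = 10.

10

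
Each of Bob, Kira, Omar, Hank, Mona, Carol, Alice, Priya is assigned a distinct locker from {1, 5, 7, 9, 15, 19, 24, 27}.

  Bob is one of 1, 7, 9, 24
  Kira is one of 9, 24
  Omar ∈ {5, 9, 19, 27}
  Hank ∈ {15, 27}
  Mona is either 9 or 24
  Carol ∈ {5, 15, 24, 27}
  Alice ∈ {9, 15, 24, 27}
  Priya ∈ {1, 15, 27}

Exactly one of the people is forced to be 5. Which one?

The 8 variables draw from only 8 values {1, 5, 7, 9, 15, 19, 24, 27}, so each is used; only Bob can be 7, hence Bob = 7.
The 7 still-open variables together cover exactly {1, 5, 9, 15, 19, 24, 27} — 7 values for 7 variables — and 1 appears only in Priya's list, so Priya = 1.
The 6 still-open variables draw from only 6 values {5, 9, 15, 19, 24, 27}, so each is used; only Omar can be 19, hence Omar = 19.
The 5 still-open variables draw from only 5 values {5, 9, 15, 24, 27}, so each is used; only Carol can be 5, hence Carol = 5.

Carol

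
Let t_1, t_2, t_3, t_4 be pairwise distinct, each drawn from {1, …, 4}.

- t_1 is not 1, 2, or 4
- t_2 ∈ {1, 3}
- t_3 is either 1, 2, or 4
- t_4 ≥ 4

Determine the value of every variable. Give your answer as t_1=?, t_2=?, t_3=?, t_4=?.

t_1 has just one choice, so t_1 = 3. So t_2 can't be 3.
That leaves t_2 = 1. Strike 1 from t_3.
t_4's domain is down to {4}, so t_4 = 4. So t_3 can't be 4.
t_3 must be 2 (only option left).

t_1=3, t_2=1, t_3=2, t_4=4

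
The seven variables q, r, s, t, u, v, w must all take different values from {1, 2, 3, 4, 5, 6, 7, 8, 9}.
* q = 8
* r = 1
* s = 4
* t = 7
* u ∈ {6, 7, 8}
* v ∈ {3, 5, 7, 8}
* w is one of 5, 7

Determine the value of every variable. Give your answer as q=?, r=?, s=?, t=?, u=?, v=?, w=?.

q's domain is down to {8}, so q = 8. Remove 8 from u, v.
r must be 1 (only option left).
s must be 4 (only option left).
t's domain is down to {7}, so t = 7. Remove 7 from u, v, w.
That leaves u = 6.
That leaves w = 5. So v can't be 5.
v's domain is down to {3}, so v = 3.

q=8, r=1, s=4, t=7, u=6, v=3, w=5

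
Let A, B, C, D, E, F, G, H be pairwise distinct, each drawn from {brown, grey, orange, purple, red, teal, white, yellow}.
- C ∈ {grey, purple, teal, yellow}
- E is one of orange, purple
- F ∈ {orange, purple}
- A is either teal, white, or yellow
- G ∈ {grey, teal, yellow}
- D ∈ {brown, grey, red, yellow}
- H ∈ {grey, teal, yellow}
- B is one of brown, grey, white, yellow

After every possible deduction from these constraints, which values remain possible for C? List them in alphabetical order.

Among the 8 variables, red fits only D (and all 8 values in {brown, grey, orange, purple, red, teal, white, yellow} must be used), so D = red.
The 7 still-open variables together cover exactly {brown, grey, orange, purple, teal, white, yellow} — 7 values for 7 variables — and brown appears only in B's list, so B = brown.
The 6 still-open variables together cover exactly {grey, orange, purple, teal, white, yellow} — 6 values for 6 variables — and white appears only in A's list, so A = white.
E and F between them cover only {orange, purple} — a naked pair. Remove those values from C.
No further eliminations apply; C can still be any of grey, teal, yellow.

grey, teal, yellow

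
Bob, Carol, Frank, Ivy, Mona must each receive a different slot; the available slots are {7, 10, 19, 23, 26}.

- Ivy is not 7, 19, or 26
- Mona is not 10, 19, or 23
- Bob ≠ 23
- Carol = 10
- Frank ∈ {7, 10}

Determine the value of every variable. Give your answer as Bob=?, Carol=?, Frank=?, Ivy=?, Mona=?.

Bob=19, Carol=10, Frank=7, Ivy=23, Mona=26

Carol must be 10 (only option left). Remove 10 from Bob, Frank, Ivy.
Frank must be 7 (only option left). So Bob, Mona can't be 7.
Ivy has just one choice, so Ivy = 23.
Mona has just one choice, so Mona = 26. Strike 26 from Bob.
That leaves Bob = 19.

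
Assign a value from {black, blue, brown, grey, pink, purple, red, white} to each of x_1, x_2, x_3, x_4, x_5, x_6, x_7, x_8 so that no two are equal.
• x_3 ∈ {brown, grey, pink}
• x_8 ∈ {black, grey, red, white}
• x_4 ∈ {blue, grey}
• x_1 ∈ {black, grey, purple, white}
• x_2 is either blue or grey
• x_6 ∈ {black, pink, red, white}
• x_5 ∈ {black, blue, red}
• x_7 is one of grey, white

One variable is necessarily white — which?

x_7

Among the 8 variables, brown fits only x_3 (and all 8 values in {black, blue, brown, grey, pink, purple, red, white} must be used), so x_3 = brown.
The 7 still-open variables draw from only 7 values {black, blue, grey, pink, purple, red, white}, so each is used; only x_6 can be pink, hence x_6 = pink.
Among the 6 still-open variables, purple fits only x_1 (and all 6 values in {black, blue, grey, purple, red, white} must be used), so x_1 = purple.
x_2 and x_4 between them cover only {blue, grey} — a naked pair. Remove those values from x_5, x_7, x_8.
So white goes to x_7.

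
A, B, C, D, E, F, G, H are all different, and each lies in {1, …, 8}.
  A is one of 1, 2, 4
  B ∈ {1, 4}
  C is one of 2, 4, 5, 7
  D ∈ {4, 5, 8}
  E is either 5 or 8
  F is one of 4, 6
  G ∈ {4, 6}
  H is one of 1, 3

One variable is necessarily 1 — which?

B

Among the 8 variables, 3 fits only H (and all 8 values in {1, 2, 3, 4, 5, 6, 7, 8} must be used), so H = 3.
Among the 7 still-open variables, 7 fits only C (and all 7 values in {1, 2, 4, 5, 6, 7, 8} must be used), so C = 7.
Among the 6 still-open variables, 2 fits only A (and all 6 values in {1, 2, 4, 5, 6, 8} must be used), so A = 2.
The 5 still-open variables draw from only 5 values {1, 4, 5, 6, 8}, so each is used; only B can be 1, hence B = 1.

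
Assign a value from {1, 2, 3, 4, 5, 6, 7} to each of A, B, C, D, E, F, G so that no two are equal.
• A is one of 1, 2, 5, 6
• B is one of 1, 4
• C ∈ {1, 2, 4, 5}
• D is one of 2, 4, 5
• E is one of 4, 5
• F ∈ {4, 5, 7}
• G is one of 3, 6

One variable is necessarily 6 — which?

Among the 7 variables, 3 fits only G (and all 7 values in {1, 2, 3, 4, 5, 6, 7} must be used), so G = 3.
Among the 6 still-open variables, 6 fits only A (and all 6 values in {1, 2, 4, 5, 6, 7} must be used), so A = 6.

A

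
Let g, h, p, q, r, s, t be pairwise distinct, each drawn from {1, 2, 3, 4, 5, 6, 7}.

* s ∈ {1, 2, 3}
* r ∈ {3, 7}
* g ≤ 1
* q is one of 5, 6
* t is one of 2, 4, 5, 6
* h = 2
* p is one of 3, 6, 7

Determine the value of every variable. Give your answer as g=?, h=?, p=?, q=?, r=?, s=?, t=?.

g=1, h=2, p=6, q=5, r=7, s=3, t=4

g has just one choice, so g = 1. So s can't be 1.
That leaves h = 2. Eliminate 2 elsewhere: s, t.
s's domain is down to {3}, so s = 3. Eliminate 3 elsewhere: p, r.
r's domain is down to {7}, so r = 7. Remove 7 from p.
p has just one choice, so p = 6. So q, t can't be 6.
That leaves q = 5. Strike 5 from t.
t has just one choice, so t = 4.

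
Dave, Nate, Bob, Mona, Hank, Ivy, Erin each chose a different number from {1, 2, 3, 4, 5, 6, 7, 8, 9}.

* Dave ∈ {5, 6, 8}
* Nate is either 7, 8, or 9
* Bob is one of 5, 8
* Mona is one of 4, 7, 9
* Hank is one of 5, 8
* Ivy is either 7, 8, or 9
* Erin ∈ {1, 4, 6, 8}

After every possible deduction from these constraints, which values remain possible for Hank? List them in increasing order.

5, 8

The 7 variables draw from only 7 values {1, 4, 5, 6, 7, 8, 9}, so each is used; only Erin can be 1, hence Erin = 1.
The 6 still-open variables together cover exactly {4, 5, 6, 7, 8, 9} — 6 values for 6 variables — and 4 appears only in Mona's list, so Mona = 4.
The 5 still-open variables together cover exactly {5, 6, 7, 8, 9} — 5 values for 5 variables — and 6 appears only in Dave's list, so Dave = 6.
The 2 variables Bob and Hank are confined to {5, 8}, which locks those values in; drop them from Nate, Ivy.
No further eliminations apply; Hank can still be any of 5, 8.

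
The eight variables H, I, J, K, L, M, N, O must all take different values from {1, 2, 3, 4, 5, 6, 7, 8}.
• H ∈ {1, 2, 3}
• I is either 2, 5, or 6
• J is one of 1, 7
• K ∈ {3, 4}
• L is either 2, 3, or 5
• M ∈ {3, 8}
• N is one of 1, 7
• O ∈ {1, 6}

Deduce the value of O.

The 8 variables draw from only 8 values {1, 2, 3, 4, 5, 6, 7, 8}, so each is used; only K can be 4, hence K = 4.
The 7 still-open variables together cover exactly {1, 2, 3, 5, 6, 7, 8} — 7 values for 7 variables — and 8 appears only in M's list, so M = 8.
The 2 variables J and N are confined to {1, 7}, which locks those values in; drop them from H, O.
So O = 6.

6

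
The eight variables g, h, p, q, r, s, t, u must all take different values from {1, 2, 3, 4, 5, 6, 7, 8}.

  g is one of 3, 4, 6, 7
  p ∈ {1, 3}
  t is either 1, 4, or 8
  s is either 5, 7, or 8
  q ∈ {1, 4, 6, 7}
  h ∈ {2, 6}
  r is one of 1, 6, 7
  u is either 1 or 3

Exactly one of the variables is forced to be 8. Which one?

Among the 8 variables, 2 fits only h (and all 8 values in {1, 2, 3, 4, 5, 6, 7, 8} must be used), so h = 2.
The 7 still-open variables together cover exactly {1, 3, 4, 5, 6, 7, 8} — 7 values for 7 variables — and 5 appears only in s's list, so s = 5.
Among the 6 still-open variables, 8 fits only t (and all 6 values in {1, 3, 4, 6, 7, 8} must be used), so t = 8.

t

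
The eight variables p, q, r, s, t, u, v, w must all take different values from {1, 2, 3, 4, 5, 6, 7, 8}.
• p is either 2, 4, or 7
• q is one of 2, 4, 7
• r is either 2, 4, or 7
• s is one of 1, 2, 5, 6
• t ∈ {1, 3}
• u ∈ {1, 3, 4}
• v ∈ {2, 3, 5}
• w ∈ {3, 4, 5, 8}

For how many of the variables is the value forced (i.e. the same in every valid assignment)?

3

The 8 variables together cover exactly {1, 2, 3, 4, 5, 6, 7, 8} — 8 values for 8 variables — and 6 appears only in s's list, so s = 6.
Among the 7 still-open variables, 8 fits only w (and all 7 values in {1, 2, 3, 4, 5, 7, 8} must be used), so w = 8.
Among the 6 still-open variables, 5 fits only v (and all 6 values in {1, 2, 3, 4, 5, 7} must be used), so v = 5.
p, q, r share exactly the 3 values {2, 4, 7}; by pigeonhole those values go to them, so strike 2, 4, 7 from u.
Determined: s=6, v=5, w=8. The other variables each still have more than one consistent value. That makes 3.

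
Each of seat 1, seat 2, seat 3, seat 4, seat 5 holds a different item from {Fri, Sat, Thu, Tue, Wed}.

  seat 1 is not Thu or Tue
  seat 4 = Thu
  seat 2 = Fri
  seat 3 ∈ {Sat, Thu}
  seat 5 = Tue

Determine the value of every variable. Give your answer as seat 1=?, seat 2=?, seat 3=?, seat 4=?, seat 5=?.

seat 1=Wed, seat 2=Fri, seat 3=Sat, seat 4=Thu, seat 5=Tue

seat 2's domain is down to {Fri}, so seat 2 = Fri. Eliminate Fri elsewhere: seat 1.
seat 4 must be Thu (only option left). Remove Thu from seat 3.
That leaves seat 5 = Tue.
seat 3 has just one choice, so seat 3 = Sat. Remove Sat from seat 1.
seat 1 has just one choice, so seat 1 = Wed.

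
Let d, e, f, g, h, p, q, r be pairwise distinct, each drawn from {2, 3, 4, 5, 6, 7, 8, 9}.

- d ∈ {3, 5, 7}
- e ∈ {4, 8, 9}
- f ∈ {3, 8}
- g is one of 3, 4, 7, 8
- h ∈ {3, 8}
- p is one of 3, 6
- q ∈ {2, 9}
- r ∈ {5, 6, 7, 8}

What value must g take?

4

Among the 8 variables, 2 fits only q (and all 8 values in {2, 3, 4, 5, 6, 7, 8, 9} must be used), so q = 2.
The 7 still-open variables together cover exactly {3, 4, 5, 6, 7, 8, 9} — 7 values for 7 variables — and 9 appears only in e's list, so e = 9.
The 6 still-open variables together cover exactly {3, 4, 5, 6, 7, 8} — 6 values for 6 variables — and 4 appears only in g's list, so g = 4.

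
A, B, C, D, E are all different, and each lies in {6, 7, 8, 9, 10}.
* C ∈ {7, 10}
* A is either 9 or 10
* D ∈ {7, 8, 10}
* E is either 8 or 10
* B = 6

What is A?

B's domain is down to {6}, so B = 6.
The 4 still-open variables draw from only 4 values {7, 8, 9, 10}, so each is used; only A can be 9, hence A = 9.

9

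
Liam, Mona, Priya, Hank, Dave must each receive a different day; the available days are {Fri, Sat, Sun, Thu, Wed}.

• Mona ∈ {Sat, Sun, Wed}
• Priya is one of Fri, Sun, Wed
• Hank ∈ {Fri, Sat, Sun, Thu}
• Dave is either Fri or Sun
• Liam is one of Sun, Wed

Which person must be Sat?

Mona

Among the 5 variables, Thu fits only Hank (and all 5 values in {Fri, Sat, Sun, Thu, Wed} must be used), so Hank = Thu.
The 4 still-open variables draw from only 4 values {Fri, Sat, Sun, Wed}, so each is used; only Mona can be Sat, hence Mona = Sat.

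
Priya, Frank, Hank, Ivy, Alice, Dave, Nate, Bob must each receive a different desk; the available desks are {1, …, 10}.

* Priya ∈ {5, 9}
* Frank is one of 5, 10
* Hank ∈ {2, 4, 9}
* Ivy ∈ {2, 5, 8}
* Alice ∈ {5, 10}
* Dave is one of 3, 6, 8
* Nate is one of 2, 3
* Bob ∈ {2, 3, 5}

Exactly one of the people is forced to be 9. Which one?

Priya

The 8 variables draw from only 8 values {2, 3, 4, 5, 6, 8, 9, 10}, so each is used; only Hank can be 4, hence Hank = 4.
The 7 still-open variables together cover exactly {2, 3, 5, 6, 8, 9, 10} — 7 values for 7 variables — and 6 appears only in Dave's list, so Dave = 6.
Among the 6 still-open variables, 8 fits only Ivy (and all 6 values in {2, 3, 5, 8, 9, 10} must be used), so Ivy = 8.
The 5 still-open variables draw from only 5 values {2, 3, 5, 9, 10}, so each is used; only Priya can be 9, hence Priya = 9.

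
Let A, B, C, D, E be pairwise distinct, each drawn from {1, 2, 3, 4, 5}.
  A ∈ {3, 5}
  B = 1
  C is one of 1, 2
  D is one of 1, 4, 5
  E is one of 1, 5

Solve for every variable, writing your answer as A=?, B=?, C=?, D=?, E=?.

A=3, B=1, C=2, D=4, E=5

B's domain is down to {1}, so B = 1. So C, D, E can't be 1.
C has just one choice, so C = 2.
That leaves E = 5. Eliminate 5 elsewhere: A, D.
That leaves A = 3.
D must be 4 (only option left).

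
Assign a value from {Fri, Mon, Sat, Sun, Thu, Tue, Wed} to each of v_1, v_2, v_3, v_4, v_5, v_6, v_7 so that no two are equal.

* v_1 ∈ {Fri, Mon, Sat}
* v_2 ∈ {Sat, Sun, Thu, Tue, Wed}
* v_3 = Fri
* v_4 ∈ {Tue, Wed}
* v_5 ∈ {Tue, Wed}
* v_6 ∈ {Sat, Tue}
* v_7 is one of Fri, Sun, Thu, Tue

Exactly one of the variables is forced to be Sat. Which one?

v_6

v_3 has just one choice, so v_3 = Fri. Strike Fri from v_1, v_7.
Among the 6 still-open variables, Mon fits only v_1 (and all 6 values in {Mon, Sat, Sun, Thu, Tue, Wed} must be used), so v_1 = Mon.
v_4 and v_5 share exactly the 2 values {Tue, Wed}; by pigeonhole those values go to them, so strike Tue, Wed from v_2, v_6, v_7.
So Sat goes to v_6.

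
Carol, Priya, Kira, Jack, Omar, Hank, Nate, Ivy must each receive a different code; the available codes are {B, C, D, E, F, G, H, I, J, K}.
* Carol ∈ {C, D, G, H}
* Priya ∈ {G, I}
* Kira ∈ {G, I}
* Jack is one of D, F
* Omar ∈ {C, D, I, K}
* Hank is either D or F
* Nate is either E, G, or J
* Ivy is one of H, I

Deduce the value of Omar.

K

Priya and Kira share exactly the 2 values {G, I}; by pigeonhole those values go to them, so strike G, I from Carol, Omar, Nate, Ivy.
Ivy has just one choice, so Ivy = H. Remove H from Carol.
Jack and Hank between them cover only {D, F} — a naked pair. Remove those values from Carol, Omar.
Carol must be C (only option left). Remove C from Omar.
So Omar = K.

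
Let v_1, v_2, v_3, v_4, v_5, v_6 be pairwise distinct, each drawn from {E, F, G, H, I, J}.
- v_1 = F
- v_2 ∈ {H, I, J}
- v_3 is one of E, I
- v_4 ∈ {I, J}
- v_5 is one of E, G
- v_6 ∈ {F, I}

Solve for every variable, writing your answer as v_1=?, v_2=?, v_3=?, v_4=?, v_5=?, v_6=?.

v_1 must be F (only option left). Eliminate F elsewhere: v_6.
That leaves v_6 = I. Strike I from v_2, v_3, v_4.
v_3 must be E (only option left). Eliminate E elsewhere: v_5.
v_4 must be J (only option left). Eliminate J elsewhere: v_2.
v_5's domain is down to {G}, so v_5 = G.
v_2 has just one choice, so v_2 = H.

v_1=F, v_2=H, v_3=E, v_4=J, v_5=G, v_6=I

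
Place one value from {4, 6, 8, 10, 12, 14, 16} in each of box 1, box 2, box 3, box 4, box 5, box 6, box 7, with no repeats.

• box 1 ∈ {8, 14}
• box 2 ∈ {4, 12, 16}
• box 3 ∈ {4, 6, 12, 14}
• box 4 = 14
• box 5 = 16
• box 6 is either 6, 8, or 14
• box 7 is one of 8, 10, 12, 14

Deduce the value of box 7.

box 4 must be 14 (only option left). So box 1, box 3, box 6, box 7 can't be 14.
box 5 has just one choice, so box 5 = 16. Remove 16 from box 2.
box 1 must be 8 (only option left). So box 6, box 7 can't be 8.
box 6's domain is down to {6}, so box 6 = 6. Remove 6 from box 3.
The 3 still-open variables draw from only 3 values {4, 10, 12}, so each is used; only box 7 can be 10, hence box 7 = 10.

10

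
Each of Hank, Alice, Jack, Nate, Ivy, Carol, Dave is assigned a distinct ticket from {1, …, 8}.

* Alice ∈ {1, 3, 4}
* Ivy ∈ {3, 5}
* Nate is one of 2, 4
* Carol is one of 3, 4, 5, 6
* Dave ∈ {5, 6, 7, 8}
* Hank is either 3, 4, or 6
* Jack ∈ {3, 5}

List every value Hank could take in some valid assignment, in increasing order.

4, 6

The 2 variables Jack and Ivy are confined to {3, 5}, which locks those values in; drop them from Hank, Alice, Carol, Dave.
The 2 variables Hank and Carol are confined to {4, 6}, which locks those values in; drop them from Alice, Nate, Dave.
Alice has just one choice, so Alice = 1.
Nate has just one choice, so Nate = 2.
No further eliminations apply; Hank can still be any of 4, 6.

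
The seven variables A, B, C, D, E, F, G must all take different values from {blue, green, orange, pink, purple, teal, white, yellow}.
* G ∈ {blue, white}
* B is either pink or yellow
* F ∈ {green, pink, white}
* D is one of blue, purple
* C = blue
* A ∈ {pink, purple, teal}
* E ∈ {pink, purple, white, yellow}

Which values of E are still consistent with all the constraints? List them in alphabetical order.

pink, yellow

C has just one choice, so C = blue. Eliminate blue elsewhere: D, G.
D's domain is down to {purple}, so D = purple. Strike purple from A, E.
G's domain is down to {white}, so G = white. Eliminate white elsewhere: E, F.
The 4 still-open variables together cover exactly {green, pink, teal, yellow} — 4 values for 4 variables — and green appears only in F's list, so F = green.
The 3 still-open variables together cover exactly {pink, teal, yellow} — 3 values for 3 variables — and teal appears only in A's list, so A = teal.
No further eliminations apply; E can still be any of pink, yellow.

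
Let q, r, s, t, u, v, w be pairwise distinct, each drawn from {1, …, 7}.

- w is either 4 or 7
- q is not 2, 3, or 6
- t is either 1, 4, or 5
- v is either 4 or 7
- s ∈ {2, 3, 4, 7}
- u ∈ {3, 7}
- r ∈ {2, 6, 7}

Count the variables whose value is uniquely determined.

Among the 7 variables, 6 fits only r (and all 7 values in {1, 2, 3, 4, 5, 6, 7} must be used), so r = 6.
The 6 still-open variables draw from only 6 values {1, 2, 3, 4, 5, 7}, so each is used; only s can be 2, hence s = 2.
The 5 still-open variables draw from only 5 values {1, 3, 4, 5, 7}, so each is used; only u can be 3, hence u = 3.
v and w between them cover only {4, 7} — a naked pair. Remove those values from q, t.
Determined: r=6, s=2, u=3. The other variables each still have more than one consistent value. That makes 3.

3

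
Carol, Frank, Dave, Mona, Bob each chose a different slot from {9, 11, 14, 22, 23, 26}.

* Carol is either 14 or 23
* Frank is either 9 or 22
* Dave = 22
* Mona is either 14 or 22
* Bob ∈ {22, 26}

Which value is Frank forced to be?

9

Dave's domain is down to {22}, so Dave = 22. Remove 22 from Frank, Mona, Bob.
So Frank = 9.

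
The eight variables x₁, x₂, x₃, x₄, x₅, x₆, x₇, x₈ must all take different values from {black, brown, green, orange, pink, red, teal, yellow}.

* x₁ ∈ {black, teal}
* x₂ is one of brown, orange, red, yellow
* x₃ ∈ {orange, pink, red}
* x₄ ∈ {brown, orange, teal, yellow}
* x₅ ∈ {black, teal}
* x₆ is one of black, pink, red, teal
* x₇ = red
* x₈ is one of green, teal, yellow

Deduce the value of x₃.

orange

x₇ must be red (only option left). So x₂, x₃, x₆ can't be red.
The 7 still-open variables draw from only 7 values {black, brown, green, orange, pink, teal, yellow}, so each is used; only x₈ can be green, hence x₈ = green.
x₁ and x₅ share exactly the 2 values {black, teal}; by pigeonhole those values go to them, so strike black, teal from x₄, x₆.
x₆ has just one choice, so x₆ = pink. Strike pink from x₃.
So x₃ = orange.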